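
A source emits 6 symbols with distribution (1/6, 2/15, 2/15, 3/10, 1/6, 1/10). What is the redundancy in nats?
0.0657 nats

Redundancy measures how far a source is from maximum entropy:
R = H_max - H(X)

Maximum entropy for 6 symbols: H_max = log_e(6) = 1.7918 nats
Actual entropy: H(X) = 1.7260 nats
Redundancy: R = 1.7918 - 1.7260 = 0.0657 nats

This redundancy represents potential for compression: the source could be compressed by 0.0657 nats per symbol.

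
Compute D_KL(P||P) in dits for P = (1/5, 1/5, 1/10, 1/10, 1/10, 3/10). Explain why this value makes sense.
0.0000 dits

KL divergence satisfies the Gibbs inequality: D_KL(P||Q) ≥ 0 for all distributions P, Q.

D_KL(P||Q) = Σ p(x) log(p(x)/q(x))
Each term is p(x) × log_10(p(x)/p(x)) = p(x) × log_10(1) = 0, so the sum is 0.
D_KL(P||Q) = 0.0000 dits

When P = Q, the KL divergence is exactly 0, as there is no 'divergence' between identical distributions.

This non-negativity is a fundamental property: relative entropy cannot be negative because it measures how different Q is from P.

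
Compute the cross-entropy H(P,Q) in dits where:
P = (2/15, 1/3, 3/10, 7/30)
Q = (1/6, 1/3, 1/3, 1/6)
0.5875 dits

Cross-entropy: H(P,Q) = -Σ p(x) log q(x)

Alternatively: H(P,Q) = H(P) + D_KL(P||Q)
H(P) = 0.5801 dits
D_KL(P||Q) = 0.0074 dits

H(P,Q) = 0.5801 + 0.0074 = 0.5875 dits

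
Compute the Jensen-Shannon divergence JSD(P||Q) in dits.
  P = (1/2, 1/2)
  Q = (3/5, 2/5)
0.0022 dits

Jensen-Shannon divergence is:
JSD(P||Q) = 0.5 × D_KL(P||M) + 0.5 × D_KL(Q||M)
where M = 0.5 × (P + Q) is the mixture distribution.

M = 0.5 × (1/2, 1/2) + 0.5 × (3/5, 2/5) = (11/20, 9/20)

D_KL(P||M) = 0.0022 dits
D_KL(Q||M) = 0.0022 dits

JSD(P||Q) = 0.5 × 0.0022 + 0.5 × 0.0022 = 0.0022 dits

Unlike KL divergence, JSD is symmetric and bounded: 0 ≤ JSD ≤ log(2).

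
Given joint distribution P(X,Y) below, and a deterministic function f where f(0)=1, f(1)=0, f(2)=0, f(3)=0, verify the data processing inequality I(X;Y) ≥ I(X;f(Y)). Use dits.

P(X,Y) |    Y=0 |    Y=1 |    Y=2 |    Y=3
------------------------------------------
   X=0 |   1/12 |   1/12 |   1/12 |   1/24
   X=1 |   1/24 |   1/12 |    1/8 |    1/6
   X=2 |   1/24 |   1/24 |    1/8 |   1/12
I(X;Y) = 0.0221, I(X;f(Y)) = 0.0091, inequality holds: 0.0221 ≥ 0.0091

Data Processing Inequality: For any Markov chain X → Y → Z, we have I(X;Y) ≥ I(X;Z).

Here Z = f(Y) is a deterministic function of Y, forming X → Y → Z.

Original I(X;Y) = 0.0221 dits

After applying f:
P(X,Z) where Z=f(Y):
- P(X,Z=0) = P(X,Y=1) + P(X,Y=2) + P(X,Y=3)
- P(X,Z=1) = P(X,Y=0)

I(X;Z) = I(X;f(Y)) = 0.0091 dits

Verification: 0.0221 ≥ 0.0091 ✓

Information cannot be created by processing; the function f can only lose information about X.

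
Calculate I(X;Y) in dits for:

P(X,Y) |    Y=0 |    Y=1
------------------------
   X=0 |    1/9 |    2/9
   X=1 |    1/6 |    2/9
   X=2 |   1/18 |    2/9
0.0086 dits

Mutual information: I(X;Y) = H(X) + H(Y) - H(X,Y)

Marginals:
P(X) = (1/3, 7/18, 5/18), H(X) = 0.4731 dits
P(Y) = (1/3, 2/3), H(Y) = 0.2764 dits

Joint entropy: H(X,Y) = 0.7409 dits

I(X;Y) = 0.4731 + 0.2764 - 0.7409 = 0.0086 dits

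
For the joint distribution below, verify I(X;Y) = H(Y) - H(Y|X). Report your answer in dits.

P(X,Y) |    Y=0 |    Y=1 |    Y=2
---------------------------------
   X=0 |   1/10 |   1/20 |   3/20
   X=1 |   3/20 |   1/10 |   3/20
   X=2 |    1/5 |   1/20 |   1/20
I(X;Y) = 0.0226 dits

Mutual information has multiple equivalent forms:
- I(X;Y) = H(X) - H(X|Y)
- I(X;Y) = H(Y) - H(Y|X)
- I(X;Y) = H(X) + H(Y) - H(X,Y)

Computing all quantities:
H(X) = 0.4729, H(Y) = 0.4554, H(X,Y) = 0.9057
H(X|Y) = 0.4503, H(Y|X) = 0.4328

Verification:
H(X) - H(X|Y) = 0.4729 - 0.4503 = 0.0226
H(Y) - H(Y|X) = 0.4554 - 0.4328 = 0.0226
H(X) + H(Y) - H(X,Y) = 0.4729 + 0.4554 - 0.9057 = 0.0226

All forms give I(X;Y) = 0.0226 dits. ✓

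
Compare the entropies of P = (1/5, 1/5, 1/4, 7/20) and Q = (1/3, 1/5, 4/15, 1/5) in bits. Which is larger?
Q

Computing entropies in bits:
H(P) = 1.9589
H(Q) = 1.9656

Distribution Q has higher entropy.

Intuition: The distribution closer to uniform (more spread out) has higher entropy.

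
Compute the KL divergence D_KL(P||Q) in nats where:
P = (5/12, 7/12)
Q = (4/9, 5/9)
0.0016 nats

KL divergence: D_KL(P||Q) = Σ p(x) log(p(x)/q(x))

Computing term by term:
  x=0: 5/12 × log_e[(5/12)/(4/9)] = 5/12 × -0.0645 = -0.0269
  x=1: 7/12 × log_e[(7/12)/(5/9)] = 7/12 × 0.0488 = 0.0285

D_KL(P||Q) = 0.0016 nats

Note: KL divergence is always non-negative and equals 0 iff P = Q.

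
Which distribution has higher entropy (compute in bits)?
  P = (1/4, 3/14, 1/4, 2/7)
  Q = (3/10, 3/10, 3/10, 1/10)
P

Computing entropies in bits:
H(P) = 1.9926
H(Q) = 1.8955

Distribution P has higher entropy.

Intuition: The distribution closer to uniform (more spread out) has higher entropy.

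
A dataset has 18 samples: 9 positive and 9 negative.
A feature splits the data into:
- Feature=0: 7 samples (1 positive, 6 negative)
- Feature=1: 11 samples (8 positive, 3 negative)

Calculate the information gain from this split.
0.2533 bits

Information Gain = H(Y) - H(Y|Feature)

Before split:
P(positive) = 9/18 = 0.5000
H(Y) = 1.0000 bits

After split:
Feature=0: H = 0.5917 bits (weight = 7/18)
Feature=1: H = 0.8454 bits (weight = 11/18)
H(Y|Feature) = (7/18)×0.5917 + (11/18)×0.8454 = 0.7467 bits

Information Gain = 1.0000 - 0.7467 = 0.2533 bits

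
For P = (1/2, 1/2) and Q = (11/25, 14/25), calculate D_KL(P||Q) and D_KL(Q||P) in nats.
D_KL(P||Q) = 0.0073, D_KL(Q||P) = 0.0072

KL divergence is not symmetric: D_KL(P||Q) ≠ D_KL(Q||P) in general.

D_KL(P||Q) = 0.0073 nats
D_KL(Q||P) = 0.0072 nats

No, they are not equal!

This asymmetry is why KL divergence is not a true distance metric.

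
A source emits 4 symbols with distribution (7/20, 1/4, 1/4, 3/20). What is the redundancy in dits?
0.0179 dits

Redundancy measures how far a source is from maximum entropy:
R = H_max - H(X)

Maximum entropy for 4 symbols: H_max = log_10(4) = 0.6021 dits
Actual entropy: H(X) = 0.5842 dits
Redundancy: R = 0.6021 - 0.5842 = 0.0179 dits

This redundancy represents potential for compression: the source could be compressed by 0.0179 dits per symbol.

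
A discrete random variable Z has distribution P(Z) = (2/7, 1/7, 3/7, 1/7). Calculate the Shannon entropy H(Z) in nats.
1.2770 nats

Shannon entropy is H(X) = -Σ p(x) log p(x).

For P = (2/7, 1/7, 3/7, 1/7):
H = -2/7 × log_e(2/7) -1/7 × log_e(1/7) -3/7 × log_e(3/7) -1/7 × log_e(1/7)
H = 1.2770 nats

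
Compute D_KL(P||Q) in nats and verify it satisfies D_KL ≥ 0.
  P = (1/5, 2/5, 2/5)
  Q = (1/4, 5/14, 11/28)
0.0079 nats

KL divergence satisfies the Gibbs inequality: D_KL(P||Q) ≥ 0 for all distributions P, Q.

D_KL(P||Q) = Σ p(x) log(p(x)/q(x))
Term by term:
  x=0: 1/5 × log_e[(1/5)/(1/4)] = -0.0446
  x=1: 2/5 × log_e[(2/5)/(5/14)] = 0.0453
  x=2: 2/5 × log_e[(2/5)/(11/28)] = 0.0072
D_KL(P||Q) = 0.0079 nats

D_KL(P||Q) = 0.0079 ≥ 0 ✓

This non-negativity is a fundamental property: relative entropy cannot be negative because it measures how different Q is from P.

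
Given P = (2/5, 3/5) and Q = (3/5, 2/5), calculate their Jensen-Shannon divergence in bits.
0.0290 bits

Jensen-Shannon divergence is:
JSD(P||Q) = 0.5 × D_KL(P||M) + 0.5 × D_KL(Q||M)
where M = 0.5 × (P + Q) is the mixture distribution.

M = 0.5 × (2/5, 3/5) + 0.5 × (3/5, 2/5) = (1/2, 1/2)

D_KL(P||M) = 0.0290 bits
D_KL(Q||M) = 0.0290 bits

JSD(P||Q) = 0.5 × 0.0290 + 0.5 × 0.0290 = 0.0290 bits

Unlike KL divergence, JSD is symmetric and bounded: 0 ≤ JSD ≤ log(2).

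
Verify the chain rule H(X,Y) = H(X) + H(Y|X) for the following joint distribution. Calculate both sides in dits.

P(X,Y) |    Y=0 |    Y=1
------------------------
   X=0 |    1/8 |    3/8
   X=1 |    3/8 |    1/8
H(X,Y) = 0.5452, H(X) = 0.3010, H(Y|X) = 0.2442 (all in dits)

Chain rule: H(X,Y) = H(X) + H(Y|X)

Left side — joint entropy directly:
H(X,Y) = -Σ p(x,y) log p(x,y) = 0.5452 dits

Right side — compute H(Y|X) from the conditional distributions:
P(X) = (1/2, 1/2), so H(X) = 0.3010 dits
H(Y|X) = Σ_x P(X=x) · H(Y|X=x):
  P(Y|X=0) = (1/4, 3/4), H(Y|X=0) = 0.2442, weight P(X=0) = 1/2
  P(Y|X=1) = (3/4, 1/4), H(Y|X=1) = 0.2442, weight P(X=1) = 1/2
H(Y|X) = 0.2442 dits

H(X) + H(Y|X) = 0.3010 + 0.2442 = 0.5452 dits

Both sides equal 0.5452 dits. ✓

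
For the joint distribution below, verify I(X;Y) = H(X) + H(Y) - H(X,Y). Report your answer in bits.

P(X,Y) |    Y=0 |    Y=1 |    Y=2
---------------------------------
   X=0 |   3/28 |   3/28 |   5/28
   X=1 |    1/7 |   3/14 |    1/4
I(X;Y) = 0.0052 bits

Mutual information has multiple equivalent forms:
- I(X;Y) = H(X) - H(X|Y)
- I(X;Y) = H(Y) - H(Y|X)
- I(X;Y) = H(X) + H(Y) - H(X,Y)

Computing all quantities:
H(X) = 0.9666, H(Y) = 1.5502, H(X,Y) = 2.5116
H(X|Y) = 0.9614, H(Y|X) = 1.5450

Verification:
H(X) - H(X|Y) = 0.9666 - 0.9614 = 0.0052
H(Y) - H(Y|X) = 1.5502 - 1.5450 = 0.0052
H(X) + H(Y) - H(X,Y) = 0.9666 + 1.5502 - 2.5116 = 0.0052

All forms give I(X;Y) = 0.0052 bits. ✓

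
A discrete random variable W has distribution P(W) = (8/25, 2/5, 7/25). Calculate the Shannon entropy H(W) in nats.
1.0876 nats

Shannon entropy is H(X) = -Σ p(x) log p(x).

For P = (8/25, 2/5, 7/25):
H = -8/25 × log_e(8/25) -2/5 × log_e(2/5) -7/25 × log_e(7/25)
H = 1.0876 nats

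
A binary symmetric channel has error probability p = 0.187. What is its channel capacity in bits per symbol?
0.3048 bits

For a binary symmetric channel (BSC) with error probability p:
Capacity C = 1 - H(p) bits per symbol

where H(p) = -p log₂(p) - (1-p) log₂(1-p) is the binary entropy function.

H(0.187) = 0.6952 bits
C = 1 - 0.6952 = 0.3048 bits per symbol

This means we can reliably transmit up to 0.3048 bits of information per channel use.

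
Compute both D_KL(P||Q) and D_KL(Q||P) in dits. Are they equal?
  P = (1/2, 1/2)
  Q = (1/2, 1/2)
D_KL(P||Q) = 0.0000, D_KL(Q||P) = 0.0000

KL divergence is not symmetric: D_KL(P||Q) ≠ D_KL(Q||P) in general.

D_KL(P||Q) = 0.0000 dits
D_KL(Q||P) = 0.0000 dits

In this case they happen to be equal (to 4 decimal places).

This asymmetry is why KL divergence is not a true distance metric.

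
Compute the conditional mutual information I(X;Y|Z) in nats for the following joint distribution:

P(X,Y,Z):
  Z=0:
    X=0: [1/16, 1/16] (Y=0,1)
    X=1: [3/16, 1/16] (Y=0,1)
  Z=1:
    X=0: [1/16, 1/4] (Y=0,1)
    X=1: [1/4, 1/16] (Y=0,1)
0.1319 nats

Conditional mutual information: I(X;Y|Z) = H(X|Z) + H(Y|Z) - H(X,Y|Z)

H(Z) = 0.6616
H(X,Z) = 1.3335 → H(X|Z) = 0.6719
H(Y,Z) = 1.3335 → H(Y|Z) = 0.6719
H(X,Y,Z) = 1.8735 → H(X,Y|Z) = 1.2119

I(X;Y|Z) = 0.6719 + 0.6719 - 1.2119 = 0.1319 nats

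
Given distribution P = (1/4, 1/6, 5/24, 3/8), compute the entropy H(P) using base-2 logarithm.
1.9329 bits

Shannon entropy is H(X) = -Σ p(x) log p(x).

For P = (1/4, 1/6, 5/24, 3/8):
H = -1/4 × log_2(1/4) -1/6 × log_2(1/6) -5/24 × log_2(5/24) -3/8 × log_2(3/8)
H = 1.9329 bits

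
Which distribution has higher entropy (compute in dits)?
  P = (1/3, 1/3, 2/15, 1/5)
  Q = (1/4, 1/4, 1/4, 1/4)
Q

Computing entropies in dits:
H(P) = 0.5745
H(Q) = 0.6021

Distribution Q has higher entropy.

Intuition: The distribution closer to uniform (more spread out) has higher entropy.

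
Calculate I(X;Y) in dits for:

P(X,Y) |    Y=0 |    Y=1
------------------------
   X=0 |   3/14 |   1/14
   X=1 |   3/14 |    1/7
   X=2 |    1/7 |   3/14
0.0180 dits

Mutual information: I(X;Y) = H(X) + H(Y) - H(X,Y)

Marginals:
P(X) = (2/7, 5/14, 5/14), H(X) = 0.4748 dits
P(Y) = (4/7, 3/7), H(Y) = 0.2966 dits

Joint entropy: H(X,Y) = 0.7534 dits

I(X;Y) = 0.4748 + 0.2966 - 0.7534 = 0.0180 dits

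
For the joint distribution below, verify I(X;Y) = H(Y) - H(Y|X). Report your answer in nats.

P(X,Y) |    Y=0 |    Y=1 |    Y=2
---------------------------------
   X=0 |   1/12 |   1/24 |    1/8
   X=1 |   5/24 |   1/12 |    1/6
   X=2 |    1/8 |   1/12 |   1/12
I(X;Y) = 0.0169 nats

Mutual information has multiple equivalent forms:
- I(X;Y) = H(X) - H(X|Y)
- I(X;Y) = H(Y) - H(Y|X)
- I(X;Y) = H(X) + H(Y) - H(X,Y)

Computing all quantities:
H(X) = 1.0635, H(Y) = 1.0594, H(X,Y) = 2.1060
H(X|Y) = 1.0466, H(Y|X) = 1.0425

Verification:
H(X) - H(X|Y) = 1.0635 - 1.0466 = 0.0169
H(Y) - H(Y|X) = 1.0594 - 1.0425 = 0.0169
H(X) + H(Y) - H(X,Y) = 1.0635 + 1.0594 - 2.1060 = 0.0169

All forms give I(X;Y) = 0.0169 nats. ✓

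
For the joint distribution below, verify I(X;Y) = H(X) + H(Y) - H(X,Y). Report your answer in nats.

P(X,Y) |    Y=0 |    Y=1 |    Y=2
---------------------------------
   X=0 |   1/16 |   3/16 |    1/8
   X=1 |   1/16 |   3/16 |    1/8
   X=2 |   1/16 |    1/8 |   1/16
I(X;Y) = 0.0054 nats

Mutual information has multiple equivalent forms:
- I(X;Y) = H(X) - H(X|Y)
- I(X;Y) = H(Y) - H(Y|X)
- I(X;Y) = H(X) + H(Y) - H(X,Y)

Computing all quantities:
H(X) = 1.0822, H(Y) = 1.0239, H(X,Y) = 2.1007
H(X|Y) = 1.0768, H(Y|X) = 1.0185

Verification:
H(X) - H(X|Y) = 1.0822 - 1.0768 = 0.0054
H(Y) - H(Y|X) = 1.0239 - 1.0185 = 0.0054
H(X) + H(Y) - H(X,Y) = 1.0822 + 1.0239 - 2.1007 = 0.0054

All forms give I(X;Y) = 0.0054 nats. ✓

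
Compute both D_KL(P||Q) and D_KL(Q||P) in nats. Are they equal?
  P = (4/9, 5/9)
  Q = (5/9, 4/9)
D_KL(P||Q) = 0.0248, D_KL(Q||P) = 0.0248

KL divergence is not symmetric: D_KL(P||Q) ≠ D_KL(Q||P) in general.

D_KL(P||Q) = 0.0248 nats
D_KL(Q||P) = 0.0248 nats

In this case they happen to be equal (to 4 decimal places).

This asymmetry is why KL divergence is not a true distance metric.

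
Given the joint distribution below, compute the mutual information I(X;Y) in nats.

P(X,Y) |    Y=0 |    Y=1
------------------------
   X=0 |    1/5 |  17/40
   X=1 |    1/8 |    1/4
0.0001 nats

Mutual information: I(X;Y) = H(X) + H(Y) - H(X,Y)

Marginals:
P(X) = (5/8, 3/8), H(X) = 0.6616 nats
P(Y) = (13/40, 27/40), H(Y) = 0.6306 nats

Joint entropy: H(X,Y) = 1.2920 nats

I(X;Y) = 0.6616 + 0.6306 - 1.2920 = 0.0001 nats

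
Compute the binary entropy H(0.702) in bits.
0.8788 bits

The binary entropy function is:
H(p) = -p log(p) - (1-p) log(1-p)

H(0.702) = -0.702 × log_2(0.702) - 0.298 × log_2(0.298)
H(0.702) = 0.8788 bits

Note: Binary entropy is maximized at p=0.5 (H=1 bit) and minimized at p=0 or p=1 (H=0).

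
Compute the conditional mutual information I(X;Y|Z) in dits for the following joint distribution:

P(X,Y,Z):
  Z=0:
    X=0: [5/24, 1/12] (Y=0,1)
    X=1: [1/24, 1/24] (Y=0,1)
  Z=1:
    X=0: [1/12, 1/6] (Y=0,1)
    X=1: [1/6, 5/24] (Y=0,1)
0.0045 dits

Conditional mutual information: I(X;Y|Z) = H(X|Z) + H(Y|Z) - H(X,Y|Z)

H(Z) = 0.2873
H(X,Z) = 0.5563 → H(X|Z) = 0.2689
H(Y,Z) = 0.5737 → H(Y|Z) = 0.2863
H(X,Y,Z) = 0.8381 → H(X,Y|Z) = 0.5508

I(X;Y|Z) = 0.2689 + 0.2863 - 0.5508 = 0.0045 dits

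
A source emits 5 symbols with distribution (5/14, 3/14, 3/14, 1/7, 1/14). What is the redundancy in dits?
0.0500 dits

Redundancy measures how far a source is from maximum entropy:
R = H_max - H(X)

Maximum entropy for 5 symbols: H_max = log_10(5) = 0.6990 dits
Actual entropy: H(X) = 0.6490 dits
Redundancy: R = 0.6990 - 0.6490 = 0.0500 dits

This redundancy represents potential for compression: the source could be compressed by 0.0500 dits per symbol.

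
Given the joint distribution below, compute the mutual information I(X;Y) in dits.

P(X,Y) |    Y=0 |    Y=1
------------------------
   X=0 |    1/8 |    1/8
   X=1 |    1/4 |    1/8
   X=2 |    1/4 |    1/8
0.0047 dits

Mutual information: I(X;Y) = H(X) + H(Y) - H(X,Y)

Marginals:
P(X) = (1/4, 3/8, 3/8), H(X) = 0.4700 dits
P(Y) = (5/8, 3/8), H(Y) = 0.2873 dits

Joint entropy: H(X,Y) = 0.7526 dits

I(X;Y) = 0.4700 + 0.2873 - 0.7526 = 0.0047 dits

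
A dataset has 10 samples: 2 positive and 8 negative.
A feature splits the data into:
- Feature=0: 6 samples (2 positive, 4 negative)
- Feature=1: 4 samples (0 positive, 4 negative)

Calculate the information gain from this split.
0.1710 bits

Information Gain = H(Y) - H(Y|Feature)

Before split:
P(positive) = 2/10 = 0.2000
H(Y) = 0.7219 bits

After split:
Feature=0: H = 0.9183 bits (weight = 6/10)
Feature=1: H = 0.0000 bits (weight = 4/10)
H(Y|Feature) = (6/10)×0.9183 + (4/10)×0.0000 = 0.5510 bits

Information Gain = 0.7219 - 0.5510 = 0.1710 bits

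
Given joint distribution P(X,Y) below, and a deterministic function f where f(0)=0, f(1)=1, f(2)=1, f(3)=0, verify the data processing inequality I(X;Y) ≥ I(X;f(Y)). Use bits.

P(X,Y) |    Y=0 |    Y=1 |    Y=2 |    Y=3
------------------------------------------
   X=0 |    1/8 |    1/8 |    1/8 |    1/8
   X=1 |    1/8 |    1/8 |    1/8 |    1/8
I(X;Y) = 0.0000, I(X;f(Y)) = 0.0000, inequality holds: 0.0000 ≥ 0.0000

Data Processing Inequality: For any Markov chain X → Y → Z, we have I(X;Y) ≥ I(X;Z).

Here Z = f(Y) is a deterministic function of Y, forming X → Y → Z.

Original I(X;Y) = 0.0000 bits

After applying f:
P(X,Z) where Z=f(Y):
- P(X,Z=0) = P(X,Y=0) + P(X,Y=3)
- P(X,Z=1) = P(X,Y=1) + P(X,Y=2)

I(X;Z) = I(X;f(Y)) = 0.0000 bits

Verification: 0.0000 ≥ 0.0000 ✓

Information cannot be created by processing; the function f can only lose information about X.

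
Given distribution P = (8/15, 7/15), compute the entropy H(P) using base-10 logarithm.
0.3001 dits

Shannon entropy is H(X) = -Σ p(x) log p(x).

For P = (8/15, 7/15):
H = -8/15 × log_10(8/15) -7/15 × log_10(7/15)
H = 0.3001 dits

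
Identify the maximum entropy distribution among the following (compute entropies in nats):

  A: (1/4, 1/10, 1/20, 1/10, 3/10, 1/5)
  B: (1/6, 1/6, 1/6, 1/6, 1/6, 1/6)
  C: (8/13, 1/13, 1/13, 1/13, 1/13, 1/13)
B

For a discrete distribution over n outcomes, entropy is maximized by the uniform distribution.

Computing entropies:
H(A) = 1.6400 nats
H(B) = 1.7918 nats
H(C) = 1.2853 nats

The uniform distribution (where all probabilities equal 1/6) achieves the maximum entropy of log_e(6) = 1.7918 nats.

Distribution B has the highest entropy.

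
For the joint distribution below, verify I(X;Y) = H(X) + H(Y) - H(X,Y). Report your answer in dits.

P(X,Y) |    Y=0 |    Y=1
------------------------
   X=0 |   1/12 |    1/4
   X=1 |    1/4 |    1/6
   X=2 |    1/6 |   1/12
I(X;Y) = 0.0287 dits

Mutual information has multiple equivalent forms:
- I(X;Y) = H(X) - H(X|Y)
- I(X;Y) = H(Y) - H(Y|X)
- I(X;Y) = H(X) + H(Y) - H(X,Y)

Computing all quantities:
H(X) = 0.4680, H(Y) = 0.3010, H(X,Y) = 0.7403
H(X|Y) = 0.4392, H(Y|X) = 0.2723

Verification:
H(X) - H(X|Y) = 0.4680 - 0.4392 = 0.0287
H(Y) - H(Y|X) = 0.3010 - 0.2723 = 0.0287
H(X) + H(Y) - H(X,Y) = 0.4680 + 0.3010 - 0.7403 = 0.0287

All forms give I(X;Y) = 0.0287 dits. ✓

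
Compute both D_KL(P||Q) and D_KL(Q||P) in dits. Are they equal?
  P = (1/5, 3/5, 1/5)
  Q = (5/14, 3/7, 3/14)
D_KL(P||Q) = 0.0313, D_KL(Q||P) = 0.0337

KL divergence is not symmetric: D_KL(P||Q) ≠ D_KL(Q||P) in general.

D_KL(P||Q) = 0.0313 dits
D_KL(Q||P) = 0.0337 dits

No, they are not equal!

This asymmetry is why KL divergence is not a true distance metric.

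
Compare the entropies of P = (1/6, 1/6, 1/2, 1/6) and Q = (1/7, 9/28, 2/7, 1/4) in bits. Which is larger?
Q

Computing entropies in bits:
H(P) = 1.7925
H(Q) = 1.9438

Distribution Q has higher entropy.

Intuition: The distribution closer to uniform (more spread out) has higher entropy.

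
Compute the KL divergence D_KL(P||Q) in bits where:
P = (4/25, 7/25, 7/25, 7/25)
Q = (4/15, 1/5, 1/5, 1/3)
0.0835 bits

KL divergence: D_KL(P||Q) = Σ p(x) log(p(x)/q(x))

Computing term by term:
  x=0: 4/25 × log_2[(4/25)/(4/15)] = 4/25 × -0.7370 = -0.1179
  x=1: 7/25 × log_2[(7/25)/(1/5)] = 7/25 × 0.4854 = 0.1359
  x=2: 7/25 × log_2[(7/25)/(1/5)] = 7/25 × 0.4854 = 0.1359
  x=3: 7/25 × log_2[(7/25)/(1/3)] = 7/25 × -0.2515 = -0.0704

D_KL(P||Q) = 0.0835 bits

Note: KL divergence is always non-negative and equals 0 iff P = Q.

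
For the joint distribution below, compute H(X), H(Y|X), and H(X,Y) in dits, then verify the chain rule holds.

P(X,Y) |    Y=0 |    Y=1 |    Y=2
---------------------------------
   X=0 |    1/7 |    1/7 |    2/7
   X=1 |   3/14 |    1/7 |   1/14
H(X,Y) = 0.7429, H(X) = 0.2966, H(Y|X) = 0.4463 (all in dits)

Chain rule: H(X,Y) = H(X) + H(Y|X)

Left side — joint entropy directly:
H(X,Y) = -Σ p(x,y) log p(x,y) = 0.7429 dits

Right side — compute H(Y|X) from the conditional distributions:
P(X) = (4/7, 3/7), so H(X) = 0.2966 dits
H(Y|X) = Σ_x P(X=x) · H(Y|X=x):
  P(Y|X=0) = (1/4, 1/4, 1/2), H(Y|X=0) = 0.4515, weight P(X=0) = 4/7
  P(Y|X=1) = (1/2, 1/3, 1/6), H(Y|X=1) = 0.4392, weight P(X=1) = 3/7
H(Y|X) = 0.4463 dits

H(X) + H(Y|X) = 0.2966 + 0.4463 = 0.7429 dits

Both sides equal 0.7429 dits. ✓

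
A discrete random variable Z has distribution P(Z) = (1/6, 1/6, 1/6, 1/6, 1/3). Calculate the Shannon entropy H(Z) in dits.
0.6778 dits

Shannon entropy is H(X) = -Σ p(x) log p(x).

For P = (1/6, 1/6, 1/6, 1/6, 1/3):
H = -1/6 × log_10(1/6) -1/6 × log_10(1/6) -1/6 × log_10(1/6) -1/6 × log_10(1/6) -1/3 × log_10(1/3)
H = 0.6778 dits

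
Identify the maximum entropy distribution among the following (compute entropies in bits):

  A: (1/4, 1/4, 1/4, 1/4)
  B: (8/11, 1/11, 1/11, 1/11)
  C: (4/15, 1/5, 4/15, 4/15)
A

For a discrete distribution over n outcomes, entropy is maximized by the uniform distribution.

Computing entropies:
H(A) = 2.0000 bits
H(B) = 1.2776 bits
H(C) = 1.9899 bits

The uniform distribution (where all probabilities equal 1/4) achieves the maximum entropy of log_2(4) = 2.0000 bits.

Distribution A has the highest entropy.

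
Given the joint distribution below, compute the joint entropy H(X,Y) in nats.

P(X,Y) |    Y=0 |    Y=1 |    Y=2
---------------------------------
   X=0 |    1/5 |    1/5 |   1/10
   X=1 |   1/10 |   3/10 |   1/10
1.6957 nats

Joint entropy is H(X,Y) = -Σ_{x,y} p(x,y) log p(x,y).

Summing over all non-zero entries:
H(X,Y) = -[1/5·log_e(1/5) + 1/5·log_e(1/5) + 1/10·log_e(1/10) + 1/10·log_e(1/10) + 3/10·log_e(3/10) + 1/10·log_e(1/10)]
H(X,Y) = 1.6957 nats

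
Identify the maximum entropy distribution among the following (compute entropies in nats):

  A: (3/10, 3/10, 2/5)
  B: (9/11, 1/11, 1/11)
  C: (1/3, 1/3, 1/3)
C

For a discrete distribution over n outcomes, entropy is maximized by the uniform distribution.

Computing entropies:
H(A) = 1.0889 nats
H(B) = 0.6002 nats
H(C) = 1.0986 nats

The uniform distribution (where all probabilities equal 1/3) achieves the maximum entropy of log_e(3) = 1.0986 nats.

Distribution C has the highest entropy.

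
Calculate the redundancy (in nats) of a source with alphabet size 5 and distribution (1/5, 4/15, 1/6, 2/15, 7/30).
0.0282 nats

Redundancy measures how far a source is from maximum entropy:
R = H_max - H(X)

Maximum entropy for 5 symbols: H_max = log_e(5) = 1.6094 nats
Actual entropy: H(X) = 1.5812 nats
Redundancy: R = 1.6094 - 1.5812 = 0.0282 nats

This redundancy represents potential for compression: the source could be compressed by 0.0282 nats per symbol.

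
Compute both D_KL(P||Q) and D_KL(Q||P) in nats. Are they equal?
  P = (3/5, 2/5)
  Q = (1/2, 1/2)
D_KL(P||Q) = 0.0201, D_KL(Q||P) = 0.0204

KL divergence is not symmetric: D_KL(P||Q) ≠ D_KL(Q||P) in general.

D_KL(P||Q) = 0.0201 nats
D_KL(Q||P) = 0.0204 nats

No, they are not equal!

This asymmetry is why KL divergence is not a true distance metric.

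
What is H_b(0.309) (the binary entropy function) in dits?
0.2685 dits

The binary entropy function is:
H(p) = -p log(p) - (1-p) log(1-p)

H(0.309) = -0.309 × log_10(0.309) - 0.691 × log_10(0.691)
H(0.309) = 0.2685 dits

Note: Binary entropy is maximized at p=0.5 (H=1 bit) and minimized at p=0 or p=1 (H=0).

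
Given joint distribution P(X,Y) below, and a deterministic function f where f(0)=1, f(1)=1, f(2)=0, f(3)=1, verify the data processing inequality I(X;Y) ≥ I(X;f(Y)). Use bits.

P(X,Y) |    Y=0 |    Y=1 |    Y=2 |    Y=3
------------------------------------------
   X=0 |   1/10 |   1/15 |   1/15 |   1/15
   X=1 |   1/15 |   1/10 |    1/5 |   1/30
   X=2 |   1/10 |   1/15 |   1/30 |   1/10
I(X;Y) = 0.1322, I(X;f(Y)) = 0.1011, inequality holds: 0.1322 ≥ 0.1011

Data Processing Inequality: For any Markov chain X → Y → Z, we have I(X;Y) ≥ I(X;Z).

Here Z = f(Y) is a deterministic function of Y, forming X → Y → Z.

Original I(X;Y) = 0.1322 bits

After applying f:
P(X,Z) where Z=f(Y):
- P(X,Z=0) = P(X,Y=2)
- P(X,Z=1) = P(X,Y=0) + P(X,Y=1) + P(X,Y=3)

I(X;Z) = I(X;f(Y)) = 0.1011 bits

Verification: 0.1322 ≥ 0.1011 ✓

Information cannot be created by processing; the function f can only lose information about X.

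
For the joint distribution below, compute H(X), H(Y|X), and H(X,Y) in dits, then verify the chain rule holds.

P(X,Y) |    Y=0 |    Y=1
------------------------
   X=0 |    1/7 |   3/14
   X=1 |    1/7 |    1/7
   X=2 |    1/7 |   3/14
H(X,Y) = 0.7696, H(X) = 0.4748, H(Y|X) = 0.2948 (all in dits)

Chain rule: H(X,Y) = H(X) + H(Y|X)

Left side — joint entropy directly:
H(X,Y) = -Σ p(x,y) log p(x,y) = 0.7696 dits

Right side — compute H(Y|X) from the conditional distributions:
P(X) = (5/14, 2/7, 5/14), so H(X) = 0.4748 dits
H(Y|X) = Σ_x P(X=x) · H(Y|X=x):
  P(Y|X=0) = (2/5, 3/5), H(Y|X=0) = 0.2923, weight P(X=0) = 5/14
  P(Y|X=1) = (1/2, 1/2), H(Y|X=1) = 0.3010, weight P(X=1) = 2/7
  P(Y|X=2) = (2/5, 3/5), H(Y|X=2) = 0.2923, weight P(X=2) = 5/14
H(Y|X) = 0.2948 dits

H(X) + H(Y|X) = 0.4748 + 0.2948 = 0.7696 dits

Both sides equal 0.7696 dits. ✓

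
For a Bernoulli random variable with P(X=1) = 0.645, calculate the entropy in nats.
0.6505 nats

The binary entropy function is:
H(p) = -p log(p) - (1-p) log(1-p)

H(0.645) = -0.645 × log_e(0.645) - 0.355 × log_e(0.355)
H(0.645) = 0.6505 nats

Note: Binary entropy is maximized at p=0.5 (H=1 bit) and minimized at p=0 or p=1 (H=0).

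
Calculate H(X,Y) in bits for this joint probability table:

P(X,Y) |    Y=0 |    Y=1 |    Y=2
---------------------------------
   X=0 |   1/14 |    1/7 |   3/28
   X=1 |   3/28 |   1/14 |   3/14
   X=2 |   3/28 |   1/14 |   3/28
3.0742 bits

Joint entropy is H(X,Y) = -Σ_{x,y} p(x,y) log p(x,y).

Summing over all non-zero entries:
H(X,Y) = -[1/14·log_2(1/14) + 1/7·log_2(1/7) + 3/28·log_2(3/28) + 3/28·log_2(3/28) + 1/14·log_2(1/14) + 3/14·log_2(3/14) + 3/28·log_2(3/28) + 1/14·log_2(1/14) + 3/28·log_2(3/28)]
H(X,Y) = 3.0742 bits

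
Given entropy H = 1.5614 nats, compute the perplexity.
4.7655

Perplexity is e^H (or exp(H) for natural log).

H = 1.5614 nats
Perplexity = e^1.5614 = 4.7655

Interpretation: The model's uncertainty is equivalent to choosing uniformly among 4.8 options.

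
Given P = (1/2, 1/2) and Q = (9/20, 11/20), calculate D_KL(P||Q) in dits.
0.0022 dits

KL divergence: D_KL(P||Q) = Σ p(x) log(p(x)/q(x))

Computing term by term:
  x=0: 1/2 × log_10[(1/2)/(9/20)] = 1/2 × 0.0458 = 0.0229
  x=1: 1/2 × log_10[(1/2)/(11/20)] = 1/2 × -0.0414 = -0.0207

D_KL(P||Q) = 0.0022 dits

Note: KL divergence is always non-negative and equals 0 iff P = Q.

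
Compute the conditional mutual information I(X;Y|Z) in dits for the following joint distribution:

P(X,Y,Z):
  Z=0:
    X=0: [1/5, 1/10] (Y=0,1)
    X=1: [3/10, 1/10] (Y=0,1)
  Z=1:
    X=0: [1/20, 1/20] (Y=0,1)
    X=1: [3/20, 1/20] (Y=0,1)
0.0052 dits

Conditional mutual information: I(X;Y|Z) = H(X|Z) + H(Y|Z) - H(X,Y|Z)

H(Z) = 0.2653
H(X,Z) = 0.5558 → H(X|Z) = 0.2905
H(Y,Z) = 0.5301 → H(Y|Z) = 0.2648
H(X,Y,Z) = 0.8154 → H(X,Y|Z) = 0.5501

I(X;Y|Z) = 0.2905 + 0.2648 - 0.5501 = 0.0052 dits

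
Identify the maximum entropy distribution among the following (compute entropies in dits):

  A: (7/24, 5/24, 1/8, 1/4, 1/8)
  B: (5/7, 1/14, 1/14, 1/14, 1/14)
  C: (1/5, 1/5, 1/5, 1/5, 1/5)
C

For a discrete distribution over n outcomes, entropy is maximized by the uniform distribution.

Computing entropies:
H(A) = 0.6743 dits
H(B) = 0.4318 dits
H(C) = 0.6990 dits

The uniform distribution (where all probabilities equal 1/5) achieves the maximum entropy of log_10(5) = 0.6990 dits.

Distribution C has the highest entropy.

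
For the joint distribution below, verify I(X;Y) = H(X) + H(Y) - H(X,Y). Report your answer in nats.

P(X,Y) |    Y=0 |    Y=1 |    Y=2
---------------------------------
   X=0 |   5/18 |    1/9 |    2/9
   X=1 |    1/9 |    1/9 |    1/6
I(X;Y) = 0.0160 nats

Mutual information has multiple equivalent forms:
- I(X;Y) = H(X) - H(X|Y)
- I(X;Y) = H(Y) - H(Y|X)
- I(X;Y) = H(X) + H(Y) - H(X,Y)

Computing all quantities:
H(X) = 0.6682, H(Y) = 1.0688, H(X,Y) = 1.7211
H(X|Y) = 0.6523, H(Y|X) = 1.0528

Verification:
H(X) - H(X|Y) = 0.6682 - 0.6523 = 0.0160
H(Y) - H(Y|X) = 1.0688 - 1.0528 = 0.0160
H(X) + H(Y) - H(X,Y) = 0.6682 + 1.0688 - 1.7211 = 0.0160

All forms give I(X;Y) = 0.0160 nats. ✓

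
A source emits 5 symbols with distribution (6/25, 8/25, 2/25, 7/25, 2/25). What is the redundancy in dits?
0.0616 dits

Redundancy measures how far a source is from maximum entropy:
R = H_max - H(X)

Maximum entropy for 5 symbols: H_max = log_10(5) = 0.6990 dits
Actual entropy: H(X) = 0.6374 dits
Redundancy: R = 0.6990 - 0.6374 = 0.0616 dits

This redundancy represents potential for compression: the source could be compressed by 0.0616 dits per symbol.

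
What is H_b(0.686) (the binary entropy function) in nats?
0.6223 nats

The binary entropy function is:
H(p) = -p log(p) - (1-p) log(1-p)

H(0.686) = -0.686 × log_e(0.686) - 0.314 × log_e(0.314)
H(0.686) = 0.6223 nats

Note: Binary entropy is maximized at p=0.5 (H=1 bit) and minimized at p=0 or p=1 (H=0).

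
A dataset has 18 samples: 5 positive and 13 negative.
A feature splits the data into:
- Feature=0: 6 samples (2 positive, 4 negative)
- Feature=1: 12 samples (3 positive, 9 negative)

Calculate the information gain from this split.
0.0055 bits

Information Gain = H(Y) - H(Y|Feature)

Before split:
P(positive) = 5/18 = 0.2778
H(Y) = 0.8524 bits

After split:
Feature=0: H = 0.9183 bits (weight = 6/18)
Feature=1: H = 0.8113 bits (weight = 12/18)
H(Y|Feature) = (6/18)×0.9183 + (12/18)×0.8113 = 0.8470 bits

Information Gain = 0.8524 - 0.8470 = 0.0055 bits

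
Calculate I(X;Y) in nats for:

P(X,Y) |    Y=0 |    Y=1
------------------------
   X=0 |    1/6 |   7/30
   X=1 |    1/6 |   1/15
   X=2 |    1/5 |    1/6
0.0270 nats

Mutual information: I(X;Y) = H(X) + H(Y) - H(X,Y)

Marginals:
P(X) = (2/5, 7/30, 11/30), H(X) = 1.0740 nats
P(Y) = (8/15, 7/15), H(Y) = 0.6909 nats

Joint entropy: H(X,Y) = 1.7379 nats

I(X;Y) = 1.0740 + 0.6909 - 1.7379 = 0.0270 nats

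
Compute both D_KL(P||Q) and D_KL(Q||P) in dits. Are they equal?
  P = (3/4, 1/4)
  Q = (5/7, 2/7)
D_KL(P||Q) = 0.0014, D_KL(Q||P) = 0.0014

KL divergence is not symmetric: D_KL(P||Q) ≠ D_KL(Q||P) in general.

D_KL(P||Q) = 0.0014 dits
D_KL(Q||P) = 0.0014 dits

In this case they happen to be equal (to 4 decimal places).

This asymmetry is why KL divergence is not a true distance metric.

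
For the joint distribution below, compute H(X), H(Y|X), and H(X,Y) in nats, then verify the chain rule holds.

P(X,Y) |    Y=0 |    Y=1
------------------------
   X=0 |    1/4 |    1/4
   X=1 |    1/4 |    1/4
H(X,Y) = 1.3863, H(X) = 0.6931, H(Y|X) = 0.6931 (all in nats)

Chain rule: H(X,Y) = H(X) + H(Y|X)

Left side — joint entropy directly:
H(X,Y) = -Σ p(x,y) log p(x,y) = 1.3863 nats

Right side — compute H(Y|X) from the conditional distributions:
P(X) = (1/2, 1/2), so H(X) = 0.6931 nats
H(Y|X) = Σ_x P(X=x) · H(Y|X=x):
  P(Y|X=0) = (1/2, 1/2), H(Y|X=0) = 0.6931, weight P(X=0) = 1/2
  P(Y|X=1) = (1/2, 1/2), H(Y|X=1) = 0.6931, weight P(X=1) = 1/2
H(Y|X) = 0.6931 nats

H(X) + H(Y|X) = 0.6931 + 0.6931 = 1.3863 nats

Both sides equal 1.3863 nats. ✓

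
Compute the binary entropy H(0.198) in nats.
0.4976 nats

The binary entropy function is:
H(p) = -p log(p) - (1-p) log(1-p)

H(0.198) = -0.198 × log_e(0.198) - 0.802 × log_e(0.802)
H(0.198) = 0.4976 nats

Note: Binary entropy is maximized at p=0.5 (H=1 bit) and minimized at p=0 or p=1 (H=0).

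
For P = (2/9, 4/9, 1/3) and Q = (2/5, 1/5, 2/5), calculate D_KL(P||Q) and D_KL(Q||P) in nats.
D_KL(P||Q) = 0.1635, D_KL(Q||P) = 0.1483

KL divergence is not symmetric: D_KL(P||Q) ≠ D_KL(Q||P) in general.

D_KL(P||Q) = 0.1635 nats
D_KL(Q||P) = 0.1483 nats

No, they are not equal!

This asymmetry is why KL divergence is not a true distance metric.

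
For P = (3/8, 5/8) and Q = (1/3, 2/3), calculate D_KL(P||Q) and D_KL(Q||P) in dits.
D_KL(P||Q) = 0.0017, D_KL(Q||P) = 0.0016

KL divergence is not symmetric: D_KL(P||Q) ≠ D_KL(Q||P) in general.

D_KL(P||Q) = 0.0017 dits
D_KL(Q||P) = 0.0016 dits

No, they are not equal!

This asymmetry is why KL divergence is not a true distance metric.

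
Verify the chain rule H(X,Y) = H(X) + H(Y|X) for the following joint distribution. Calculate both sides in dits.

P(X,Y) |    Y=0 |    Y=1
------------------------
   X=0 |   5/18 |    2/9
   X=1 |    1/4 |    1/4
H(X,Y) = 0.6007, H(X) = 0.3010, H(Y|X) = 0.2997 (all in dits)

Chain rule: H(X,Y) = H(X) + H(Y|X)

Left side — joint entropy directly:
H(X,Y) = -Σ p(x,y) log p(x,y) = 0.6007 dits

Right side — compute H(Y|X) from the conditional distributions:
P(X) = (1/2, 1/2), so H(X) = 0.3010 dits
H(Y|X) = Σ_x P(X=x) · H(Y|X=x):
  P(Y|X=0) = (5/9, 4/9), H(Y|X=0) = 0.2983, weight P(X=0) = 1/2
  P(Y|X=1) = (1/2, 1/2), H(Y|X=1) = 0.3010, weight P(X=1) = 1/2
H(Y|X) = 0.2997 dits

H(X) + H(Y|X) = 0.3010 + 0.2997 = 0.6007 dits

Both sides equal 0.6007 dits. ✓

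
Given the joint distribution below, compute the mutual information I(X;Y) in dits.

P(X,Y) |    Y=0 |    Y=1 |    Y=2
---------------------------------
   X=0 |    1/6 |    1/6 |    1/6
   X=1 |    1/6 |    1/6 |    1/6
0.0000 dits

Mutual information: I(X;Y) = H(X) + H(Y) - H(X,Y)

Marginals:
P(X) = (1/2, 1/2), H(X) = 0.3010 dits
P(Y) = (1/3, 1/3, 1/3), H(Y) = 0.4771 dits

Joint entropy: H(X,Y) = 0.7782 dits

I(X;Y) = 0.3010 + 0.4771 - 0.7782 = 0.0000 dits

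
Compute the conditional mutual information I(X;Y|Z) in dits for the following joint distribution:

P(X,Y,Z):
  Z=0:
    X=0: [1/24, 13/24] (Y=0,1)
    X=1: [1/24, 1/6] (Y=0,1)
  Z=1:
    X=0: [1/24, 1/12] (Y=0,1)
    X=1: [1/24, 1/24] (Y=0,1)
0.0065 dits

Conditional mutual information: I(X;Y|Z) = H(X|Z) + H(Y|Z) - H(X,Y|Z)

H(Z) = 0.2222
H(X,Z) = 0.4813 → H(X|Z) = 0.2590
H(Y,Z) = 0.3988 → H(Y|Z) = 0.1766
H(X,Y,Z) = 0.6514 → H(X,Y|Z) = 0.4292

I(X;Y|Z) = 0.2590 + 0.1766 - 0.4292 = 0.0065 dits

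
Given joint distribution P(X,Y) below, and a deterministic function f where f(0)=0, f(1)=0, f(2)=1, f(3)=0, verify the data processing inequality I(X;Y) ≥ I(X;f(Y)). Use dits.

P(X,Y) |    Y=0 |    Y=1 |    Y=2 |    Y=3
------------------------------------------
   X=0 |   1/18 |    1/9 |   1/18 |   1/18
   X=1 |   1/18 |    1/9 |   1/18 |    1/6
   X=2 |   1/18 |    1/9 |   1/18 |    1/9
I(X;Y) = 0.0086, I(X;f(Y)) = 0.0008, inequality holds: 0.0086 ≥ 0.0008

Data Processing Inequality: For any Markov chain X → Y → Z, we have I(X;Y) ≥ I(X;Z).

Here Z = f(Y) is a deterministic function of Y, forming X → Y → Z.

Original I(X;Y) = 0.0086 dits

After applying f:
P(X,Z) where Z=f(Y):
- P(X,Z=0) = P(X,Y=0) + P(X,Y=1) + P(X,Y=3)
- P(X,Z=1) = P(X,Y=2)

I(X;Z) = I(X;f(Y)) = 0.0008 dits

Verification: 0.0086 ≥ 0.0008 ✓

Information cannot be created by processing; the function f can only lose information about X.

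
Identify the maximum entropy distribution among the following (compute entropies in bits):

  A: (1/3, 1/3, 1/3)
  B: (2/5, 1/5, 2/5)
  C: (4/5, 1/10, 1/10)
A

For a discrete distribution over n outcomes, entropy is maximized by the uniform distribution.

Computing entropies:
H(A) = 1.5850 bits
H(B) = 1.5219 bits
H(C) = 0.9219 bits

The uniform distribution (where all probabilities equal 1/3) achieves the maximum entropy of log_2(3) = 1.5850 bits.

Distribution A has the highest entropy.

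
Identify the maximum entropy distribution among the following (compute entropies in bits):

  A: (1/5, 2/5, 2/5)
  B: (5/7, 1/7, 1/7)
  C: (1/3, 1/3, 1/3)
C

For a discrete distribution over n outcomes, entropy is maximized by the uniform distribution.

Computing entropies:
H(A) = 1.5219 bits
H(B) = 1.1488 bits
H(C) = 1.5850 bits

The uniform distribution (where all probabilities equal 1/3) achieves the maximum entropy of log_2(3) = 1.5850 bits.

Distribution C has the highest entropy.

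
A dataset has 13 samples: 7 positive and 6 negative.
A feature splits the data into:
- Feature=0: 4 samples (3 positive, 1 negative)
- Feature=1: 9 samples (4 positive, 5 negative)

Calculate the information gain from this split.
0.0600 bits

Information Gain = H(Y) - H(Y|Feature)

Before split:
P(positive) = 7/13 = 0.5385
H(Y) = 0.9957 bits

After split:
Feature=0: H = 0.8113 bits (weight = 4/13)
Feature=1: H = 0.9911 bits (weight = 9/13)
H(Y|Feature) = (4/13)×0.8113 + (9/13)×0.9911 = 0.9358 bits

Information Gain = 0.9957 - 0.9358 = 0.0600 bits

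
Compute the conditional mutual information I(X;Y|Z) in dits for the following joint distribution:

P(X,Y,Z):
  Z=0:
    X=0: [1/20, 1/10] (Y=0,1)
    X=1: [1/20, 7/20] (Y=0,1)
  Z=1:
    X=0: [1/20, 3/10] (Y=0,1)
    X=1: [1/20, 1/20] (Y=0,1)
0.0174 dits

Conditional mutual information: I(X;Y|Z) = H(X|Z) + H(Y|Z) - H(X,Y|Z)

H(Z) = 0.2989
H(X,Z) = 0.5423 → H(X|Z) = 0.2435
H(Y,Z) = 0.5156 → H(Y|Z) = 0.2168
H(X,Y,Z) = 0.7417 → H(X,Y|Z) = 0.4428

I(X;Y|Z) = 0.2435 + 0.2168 - 0.4428 = 0.0174 dits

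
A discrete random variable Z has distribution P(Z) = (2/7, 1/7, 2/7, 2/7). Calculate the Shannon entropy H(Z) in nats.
1.3518 nats

Shannon entropy is H(X) = -Σ p(x) log p(x).

For P = (2/7, 1/7, 2/7, 2/7):
H = -2/7 × log_e(2/7) -1/7 × log_e(1/7) -2/7 × log_e(2/7) -2/7 × log_e(2/7)
H = 1.3518 nats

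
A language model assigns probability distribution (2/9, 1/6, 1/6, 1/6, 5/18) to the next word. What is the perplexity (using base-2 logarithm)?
4.8839

Perplexity is 2^H (or exp(H) for natural log).

First, H = -Σ p log p = 2.2880 bits
Perplexity = 2^2.2880 = 4.8839

Interpretation: The model's uncertainty is equivalent to choosing uniformly among 4.9 options.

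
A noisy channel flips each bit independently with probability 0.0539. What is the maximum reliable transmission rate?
0.6973 bits

For a binary symmetric channel (BSC) with error probability p:
Capacity C = 1 - H(p) bits per symbol

where H(p) = -p log₂(p) - (1-p) log₂(1-p) is the binary entropy function.

H(0.0539) = 0.3027 bits
C = 1 - 0.3027 = 0.6973 bits per symbol

This means we can reliably transmit up to 0.6973 bits of information per channel use.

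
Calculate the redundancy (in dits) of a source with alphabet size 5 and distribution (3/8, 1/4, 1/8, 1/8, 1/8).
0.0501 dits

Redundancy measures how far a source is from maximum entropy:
R = H_max - H(X)

Maximum entropy for 5 symbols: H_max = log_10(5) = 0.6990 dits
Actual entropy: H(X) = 0.6489 dits
Redundancy: R = 0.6990 - 0.6489 = 0.0501 dits

This redundancy represents potential for compression: the source could be compressed by 0.0501 dits per symbol.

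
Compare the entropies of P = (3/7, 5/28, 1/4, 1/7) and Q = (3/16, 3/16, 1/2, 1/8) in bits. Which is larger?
P

Computing entropies in bits:
H(P) = 1.8688
H(Q) = 1.7806

Distribution P has higher entropy.

Intuition: The distribution closer to uniform (more spread out) has higher entropy.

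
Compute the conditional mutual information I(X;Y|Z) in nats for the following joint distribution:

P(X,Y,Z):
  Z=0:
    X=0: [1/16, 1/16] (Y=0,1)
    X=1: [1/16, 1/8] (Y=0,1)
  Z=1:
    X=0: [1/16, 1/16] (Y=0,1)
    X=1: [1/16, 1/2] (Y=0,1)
0.0474 nats

Conditional mutual information: I(X;Y|Z) = H(X|Z) + H(Y|Z) - H(X,Y|Z)

H(Z) = 0.6211
H(X,Z) = 1.1574 → H(X|Z) = 0.5363
H(Y,Z) = 1.1574 → H(Y|Z) = 0.5363
H(X,Y,Z) = 1.6462 → H(X,Y|Z) = 1.0251

I(X;Y|Z) = 0.5363 + 0.5363 - 1.0251 = 0.0474 nats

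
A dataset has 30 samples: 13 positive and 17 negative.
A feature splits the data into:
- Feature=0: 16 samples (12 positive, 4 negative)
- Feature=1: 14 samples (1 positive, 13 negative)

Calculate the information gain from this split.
0.3812 bits

Information Gain = H(Y) - H(Y|Feature)

Before split:
P(positive) = 13/30 = 0.4333
H(Y) = 0.9871 bits

After split:
Feature=0: H = 0.8113 bits (weight = 16/30)
Feature=1: H = 0.3712 bits (weight = 14/30)
H(Y|Feature) = (16/30)×0.8113 + (14/30)×0.3712 = 0.6059 bits

Information Gain = 0.9871 - 0.6059 = 0.3812 bits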